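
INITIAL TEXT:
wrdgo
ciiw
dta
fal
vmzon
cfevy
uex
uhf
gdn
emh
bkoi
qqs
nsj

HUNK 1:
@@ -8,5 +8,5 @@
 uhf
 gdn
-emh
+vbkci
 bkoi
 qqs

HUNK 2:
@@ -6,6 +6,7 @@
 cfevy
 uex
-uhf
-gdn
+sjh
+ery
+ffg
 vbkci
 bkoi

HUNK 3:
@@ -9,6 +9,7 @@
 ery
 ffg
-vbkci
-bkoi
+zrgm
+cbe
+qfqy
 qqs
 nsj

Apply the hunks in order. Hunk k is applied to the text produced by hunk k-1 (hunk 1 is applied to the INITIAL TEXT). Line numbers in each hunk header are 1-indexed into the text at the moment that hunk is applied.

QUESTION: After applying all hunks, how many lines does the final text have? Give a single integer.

Hunk 1: at line 8 remove [emh] add [vbkci] -> 13 lines: wrdgo ciiw dta fal vmzon cfevy uex uhf gdn vbkci bkoi qqs nsj
Hunk 2: at line 6 remove [uhf,gdn] add [sjh,ery,ffg] -> 14 lines: wrdgo ciiw dta fal vmzon cfevy uex sjh ery ffg vbkci bkoi qqs nsj
Hunk 3: at line 9 remove [vbkci,bkoi] add [zrgm,cbe,qfqy] -> 15 lines: wrdgo ciiw dta fal vmzon cfevy uex sjh ery ffg zrgm cbe qfqy qqs nsj
Final line count: 15

Answer: 15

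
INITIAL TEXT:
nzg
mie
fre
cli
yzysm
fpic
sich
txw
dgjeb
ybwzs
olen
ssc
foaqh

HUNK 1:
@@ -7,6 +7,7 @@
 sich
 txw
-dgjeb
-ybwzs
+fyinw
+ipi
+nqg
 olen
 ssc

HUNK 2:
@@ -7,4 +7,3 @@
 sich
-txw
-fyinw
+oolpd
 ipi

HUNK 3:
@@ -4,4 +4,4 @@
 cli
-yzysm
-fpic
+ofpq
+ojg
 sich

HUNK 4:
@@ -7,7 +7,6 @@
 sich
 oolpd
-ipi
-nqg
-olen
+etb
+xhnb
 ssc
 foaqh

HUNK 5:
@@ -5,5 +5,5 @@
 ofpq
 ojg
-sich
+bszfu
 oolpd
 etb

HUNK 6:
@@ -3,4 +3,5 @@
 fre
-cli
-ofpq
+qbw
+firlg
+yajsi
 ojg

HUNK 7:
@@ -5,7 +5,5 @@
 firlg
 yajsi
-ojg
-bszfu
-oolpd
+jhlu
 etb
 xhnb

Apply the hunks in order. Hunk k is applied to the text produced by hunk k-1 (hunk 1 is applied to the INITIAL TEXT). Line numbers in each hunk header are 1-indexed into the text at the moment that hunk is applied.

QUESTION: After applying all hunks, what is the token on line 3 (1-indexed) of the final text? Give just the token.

Answer: fre

Derivation:
Hunk 1: at line 7 remove [dgjeb,ybwzs] add [fyinw,ipi,nqg] -> 14 lines: nzg mie fre cli yzysm fpic sich txw fyinw ipi nqg olen ssc foaqh
Hunk 2: at line 7 remove [txw,fyinw] add [oolpd] -> 13 lines: nzg mie fre cli yzysm fpic sich oolpd ipi nqg olen ssc foaqh
Hunk 3: at line 4 remove [yzysm,fpic] add [ofpq,ojg] -> 13 lines: nzg mie fre cli ofpq ojg sich oolpd ipi nqg olen ssc foaqh
Hunk 4: at line 7 remove [ipi,nqg,olen] add [etb,xhnb] -> 12 lines: nzg mie fre cli ofpq ojg sich oolpd etb xhnb ssc foaqh
Hunk 5: at line 5 remove [sich] add [bszfu] -> 12 lines: nzg mie fre cli ofpq ojg bszfu oolpd etb xhnb ssc foaqh
Hunk 6: at line 3 remove [cli,ofpq] add [qbw,firlg,yajsi] -> 13 lines: nzg mie fre qbw firlg yajsi ojg bszfu oolpd etb xhnb ssc foaqh
Hunk 7: at line 5 remove [ojg,bszfu,oolpd] add [jhlu] -> 11 lines: nzg mie fre qbw firlg yajsi jhlu etb xhnb ssc foaqh
Final line 3: fre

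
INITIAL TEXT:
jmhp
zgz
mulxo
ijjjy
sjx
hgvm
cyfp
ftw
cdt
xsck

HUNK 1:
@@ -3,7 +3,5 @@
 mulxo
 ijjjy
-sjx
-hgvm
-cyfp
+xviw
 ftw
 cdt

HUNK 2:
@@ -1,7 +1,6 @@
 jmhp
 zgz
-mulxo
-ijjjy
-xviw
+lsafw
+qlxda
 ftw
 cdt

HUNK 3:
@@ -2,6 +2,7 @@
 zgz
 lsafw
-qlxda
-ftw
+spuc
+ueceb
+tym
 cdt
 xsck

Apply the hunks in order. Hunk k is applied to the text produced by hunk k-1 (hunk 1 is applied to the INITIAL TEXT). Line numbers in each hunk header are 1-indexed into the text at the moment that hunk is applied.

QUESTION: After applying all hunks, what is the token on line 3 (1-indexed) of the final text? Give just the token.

Answer: lsafw

Derivation:
Hunk 1: at line 3 remove [sjx,hgvm,cyfp] add [xviw] -> 8 lines: jmhp zgz mulxo ijjjy xviw ftw cdt xsck
Hunk 2: at line 1 remove [mulxo,ijjjy,xviw] add [lsafw,qlxda] -> 7 lines: jmhp zgz lsafw qlxda ftw cdt xsck
Hunk 3: at line 2 remove [qlxda,ftw] add [spuc,ueceb,tym] -> 8 lines: jmhp zgz lsafw spuc ueceb tym cdt xsck
Final line 3: lsafw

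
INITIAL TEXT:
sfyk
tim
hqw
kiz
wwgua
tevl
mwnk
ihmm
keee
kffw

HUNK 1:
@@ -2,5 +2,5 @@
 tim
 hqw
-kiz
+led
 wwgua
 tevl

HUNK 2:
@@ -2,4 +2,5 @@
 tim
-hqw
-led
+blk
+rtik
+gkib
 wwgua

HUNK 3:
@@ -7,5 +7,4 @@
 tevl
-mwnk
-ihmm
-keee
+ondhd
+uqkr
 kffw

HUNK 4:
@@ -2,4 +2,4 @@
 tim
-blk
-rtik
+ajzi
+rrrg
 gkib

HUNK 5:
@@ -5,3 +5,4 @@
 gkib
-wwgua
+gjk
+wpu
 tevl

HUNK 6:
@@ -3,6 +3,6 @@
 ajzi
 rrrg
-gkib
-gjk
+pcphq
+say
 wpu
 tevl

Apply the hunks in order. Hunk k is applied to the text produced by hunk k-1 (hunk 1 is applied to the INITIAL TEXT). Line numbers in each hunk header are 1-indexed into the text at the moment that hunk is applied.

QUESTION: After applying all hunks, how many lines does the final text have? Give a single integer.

Hunk 1: at line 2 remove [kiz] add [led] -> 10 lines: sfyk tim hqw led wwgua tevl mwnk ihmm keee kffw
Hunk 2: at line 2 remove [hqw,led] add [blk,rtik,gkib] -> 11 lines: sfyk tim blk rtik gkib wwgua tevl mwnk ihmm keee kffw
Hunk 3: at line 7 remove [mwnk,ihmm,keee] add [ondhd,uqkr] -> 10 lines: sfyk tim blk rtik gkib wwgua tevl ondhd uqkr kffw
Hunk 4: at line 2 remove [blk,rtik] add [ajzi,rrrg] -> 10 lines: sfyk tim ajzi rrrg gkib wwgua tevl ondhd uqkr kffw
Hunk 5: at line 5 remove [wwgua] add [gjk,wpu] -> 11 lines: sfyk tim ajzi rrrg gkib gjk wpu tevl ondhd uqkr kffw
Hunk 6: at line 3 remove [gkib,gjk] add [pcphq,say] -> 11 lines: sfyk tim ajzi rrrg pcphq say wpu tevl ondhd uqkr kffw
Final line count: 11

Answer: 11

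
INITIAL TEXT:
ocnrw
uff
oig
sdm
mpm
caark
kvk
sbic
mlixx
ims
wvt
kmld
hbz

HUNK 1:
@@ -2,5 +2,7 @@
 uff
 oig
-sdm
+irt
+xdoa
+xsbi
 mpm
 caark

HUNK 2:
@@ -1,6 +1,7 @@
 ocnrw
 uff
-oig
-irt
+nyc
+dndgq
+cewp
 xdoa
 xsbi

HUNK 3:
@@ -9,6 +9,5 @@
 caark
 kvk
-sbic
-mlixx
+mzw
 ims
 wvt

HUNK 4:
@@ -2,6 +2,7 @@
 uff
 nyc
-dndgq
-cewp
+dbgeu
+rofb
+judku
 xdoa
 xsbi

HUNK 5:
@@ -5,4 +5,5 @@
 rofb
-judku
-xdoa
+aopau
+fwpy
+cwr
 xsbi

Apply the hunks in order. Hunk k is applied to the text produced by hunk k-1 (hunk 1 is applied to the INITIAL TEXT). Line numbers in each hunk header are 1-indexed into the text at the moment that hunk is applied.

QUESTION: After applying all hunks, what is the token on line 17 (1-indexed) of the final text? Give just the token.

Answer: hbz

Derivation:
Hunk 1: at line 2 remove [sdm] add [irt,xdoa,xsbi] -> 15 lines: ocnrw uff oig irt xdoa xsbi mpm caark kvk sbic mlixx ims wvt kmld hbz
Hunk 2: at line 1 remove [oig,irt] add [nyc,dndgq,cewp] -> 16 lines: ocnrw uff nyc dndgq cewp xdoa xsbi mpm caark kvk sbic mlixx ims wvt kmld hbz
Hunk 3: at line 9 remove [sbic,mlixx] add [mzw] -> 15 lines: ocnrw uff nyc dndgq cewp xdoa xsbi mpm caark kvk mzw ims wvt kmld hbz
Hunk 4: at line 2 remove [dndgq,cewp] add [dbgeu,rofb,judku] -> 16 lines: ocnrw uff nyc dbgeu rofb judku xdoa xsbi mpm caark kvk mzw ims wvt kmld hbz
Hunk 5: at line 5 remove [judku,xdoa] add [aopau,fwpy,cwr] -> 17 lines: ocnrw uff nyc dbgeu rofb aopau fwpy cwr xsbi mpm caark kvk mzw ims wvt kmld hbz
Final line 17: hbz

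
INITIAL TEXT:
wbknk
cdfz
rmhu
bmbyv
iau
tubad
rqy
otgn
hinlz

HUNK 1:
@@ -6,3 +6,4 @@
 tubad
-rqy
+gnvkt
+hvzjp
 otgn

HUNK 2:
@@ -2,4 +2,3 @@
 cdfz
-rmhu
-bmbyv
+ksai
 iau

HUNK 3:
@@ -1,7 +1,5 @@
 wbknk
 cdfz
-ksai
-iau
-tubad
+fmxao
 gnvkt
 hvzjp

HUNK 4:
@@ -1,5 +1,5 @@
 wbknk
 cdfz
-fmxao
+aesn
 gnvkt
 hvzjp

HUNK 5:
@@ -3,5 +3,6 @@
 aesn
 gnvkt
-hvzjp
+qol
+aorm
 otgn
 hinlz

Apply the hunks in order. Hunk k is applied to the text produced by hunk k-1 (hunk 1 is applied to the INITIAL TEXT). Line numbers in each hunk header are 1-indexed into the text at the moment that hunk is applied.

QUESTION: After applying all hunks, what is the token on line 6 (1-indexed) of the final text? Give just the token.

Hunk 1: at line 6 remove [rqy] add [gnvkt,hvzjp] -> 10 lines: wbknk cdfz rmhu bmbyv iau tubad gnvkt hvzjp otgn hinlz
Hunk 2: at line 2 remove [rmhu,bmbyv] add [ksai] -> 9 lines: wbknk cdfz ksai iau tubad gnvkt hvzjp otgn hinlz
Hunk 3: at line 1 remove [ksai,iau,tubad] add [fmxao] -> 7 lines: wbknk cdfz fmxao gnvkt hvzjp otgn hinlz
Hunk 4: at line 1 remove [fmxao] add [aesn] -> 7 lines: wbknk cdfz aesn gnvkt hvzjp otgn hinlz
Hunk 5: at line 3 remove [hvzjp] add [qol,aorm] -> 8 lines: wbknk cdfz aesn gnvkt qol aorm otgn hinlz
Final line 6: aorm

Answer: aorm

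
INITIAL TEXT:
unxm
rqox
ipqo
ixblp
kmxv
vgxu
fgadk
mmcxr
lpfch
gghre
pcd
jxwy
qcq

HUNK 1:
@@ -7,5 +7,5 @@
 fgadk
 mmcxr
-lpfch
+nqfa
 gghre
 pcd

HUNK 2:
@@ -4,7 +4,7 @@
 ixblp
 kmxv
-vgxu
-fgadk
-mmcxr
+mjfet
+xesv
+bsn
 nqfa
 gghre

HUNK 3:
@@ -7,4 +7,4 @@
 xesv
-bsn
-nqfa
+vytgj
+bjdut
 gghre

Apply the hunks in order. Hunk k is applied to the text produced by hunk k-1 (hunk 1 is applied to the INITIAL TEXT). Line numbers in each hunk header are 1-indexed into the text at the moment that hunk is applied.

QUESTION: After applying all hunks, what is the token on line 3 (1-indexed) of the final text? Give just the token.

Hunk 1: at line 7 remove [lpfch] add [nqfa] -> 13 lines: unxm rqox ipqo ixblp kmxv vgxu fgadk mmcxr nqfa gghre pcd jxwy qcq
Hunk 2: at line 4 remove [vgxu,fgadk,mmcxr] add [mjfet,xesv,bsn] -> 13 lines: unxm rqox ipqo ixblp kmxv mjfet xesv bsn nqfa gghre pcd jxwy qcq
Hunk 3: at line 7 remove [bsn,nqfa] add [vytgj,bjdut] -> 13 lines: unxm rqox ipqo ixblp kmxv mjfet xesv vytgj bjdut gghre pcd jxwy qcq
Final line 3: ipqo

Answer: ipqo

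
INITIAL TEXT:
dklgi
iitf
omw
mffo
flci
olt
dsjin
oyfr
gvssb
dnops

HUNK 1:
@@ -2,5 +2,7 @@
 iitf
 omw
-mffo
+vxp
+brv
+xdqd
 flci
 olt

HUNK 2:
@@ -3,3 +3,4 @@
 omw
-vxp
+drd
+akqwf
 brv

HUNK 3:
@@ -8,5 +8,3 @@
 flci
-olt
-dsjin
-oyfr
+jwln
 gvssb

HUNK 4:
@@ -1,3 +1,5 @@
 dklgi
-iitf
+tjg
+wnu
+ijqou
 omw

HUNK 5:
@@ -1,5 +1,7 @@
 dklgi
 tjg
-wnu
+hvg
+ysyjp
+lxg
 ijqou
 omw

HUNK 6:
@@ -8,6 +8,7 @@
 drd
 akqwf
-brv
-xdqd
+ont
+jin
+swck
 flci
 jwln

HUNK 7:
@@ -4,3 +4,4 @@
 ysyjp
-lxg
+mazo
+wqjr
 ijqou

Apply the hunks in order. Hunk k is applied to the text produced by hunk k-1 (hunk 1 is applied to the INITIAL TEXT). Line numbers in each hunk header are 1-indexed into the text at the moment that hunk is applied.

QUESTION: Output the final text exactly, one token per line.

Answer: dklgi
tjg
hvg
ysyjp
mazo
wqjr
ijqou
omw
drd
akqwf
ont
jin
swck
flci
jwln
gvssb
dnops

Derivation:
Hunk 1: at line 2 remove [mffo] add [vxp,brv,xdqd] -> 12 lines: dklgi iitf omw vxp brv xdqd flci olt dsjin oyfr gvssb dnops
Hunk 2: at line 3 remove [vxp] add [drd,akqwf] -> 13 lines: dklgi iitf omw drd akqwf brv xdqd flci olt dsjin oyfr gvssb dnops
Hunk 3: at line 8 remove [olt,dsjin,oyfr] add [jwln] -> 11 lines: dklgi iitf omw drd akqwf brv xdqd flci jwln gvssb dnops
Hunk 4: at line 1 remove [iitf] add [tjg,wnu,ijqou] -> 13 lines: dklgi tjg wnu ijqou omw drd akqwf brv xdqd flci jwln gvssb dnops
Hunk 5: at line 1 remove [wnu] add [hvg,ysyjp,lxg] -> 15 lines: dklgi tjg hvg ysyjp lxg ijqou omw drd akqwf brv xdqd flci jwln gvssb dnops
Hunk 6: at line 8 remove [brv,xdqd] add [ont,jin,swck] -> 16 lines: dklgi tjg hvg ysyjp lxg ijqou omw drd akqwf ont jin swck flci jwln gvssb dnops
Hunk 7: at line 4 remove [lxg] add [mazo,wqjr] -> 17 lines: dklgi tjg hvg ysyjp mazo wqjr ijqou omw drd akqwf ont jin swck flci jwln gvssb dnops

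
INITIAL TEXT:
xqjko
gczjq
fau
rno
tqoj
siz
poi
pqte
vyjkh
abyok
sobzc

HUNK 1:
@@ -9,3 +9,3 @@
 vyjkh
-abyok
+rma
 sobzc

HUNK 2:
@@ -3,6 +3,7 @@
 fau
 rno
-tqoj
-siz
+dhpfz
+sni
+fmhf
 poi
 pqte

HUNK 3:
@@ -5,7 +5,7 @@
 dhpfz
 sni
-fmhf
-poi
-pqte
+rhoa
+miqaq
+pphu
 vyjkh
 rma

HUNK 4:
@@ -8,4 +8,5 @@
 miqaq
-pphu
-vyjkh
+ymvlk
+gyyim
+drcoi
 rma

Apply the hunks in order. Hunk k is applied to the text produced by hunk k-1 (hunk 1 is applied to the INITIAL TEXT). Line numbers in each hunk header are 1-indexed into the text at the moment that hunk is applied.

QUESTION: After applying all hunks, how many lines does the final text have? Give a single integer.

Answer: 13

Derivation:
Hunk 1: at line 9 remove [abyok] add [rma] -> 11 lines: xqjko gczjq fau rno tqoj siz poi pqte vyjkh rma sobzc
Hunk 2: at line 3 remove [tqoj,siz] add [dhpfz,sni,fmhf] -> 12 lines: xqjko gczjq fau rno dhpfz sni fmhf poi pqte vyjkh rma sobzc
Hunk 3: at line 5 remove [fmhf,poi,pqte] add [rhoa,miqaq,pphu] -> 12 lines: xqjko gczjq fau rno dhpfz sni rhoa miqaq pphu vyjkh rma sobzc
Hunk 4: at line 8 remove [pphu,vyjkh] add [ymvlk,gyyim,drcoi] -> 13 lines: xqjko gczjq fau rno dhpfz sni rhoa miqaq ymvlk gyyim drcoi rma sobzc
Final line count: 13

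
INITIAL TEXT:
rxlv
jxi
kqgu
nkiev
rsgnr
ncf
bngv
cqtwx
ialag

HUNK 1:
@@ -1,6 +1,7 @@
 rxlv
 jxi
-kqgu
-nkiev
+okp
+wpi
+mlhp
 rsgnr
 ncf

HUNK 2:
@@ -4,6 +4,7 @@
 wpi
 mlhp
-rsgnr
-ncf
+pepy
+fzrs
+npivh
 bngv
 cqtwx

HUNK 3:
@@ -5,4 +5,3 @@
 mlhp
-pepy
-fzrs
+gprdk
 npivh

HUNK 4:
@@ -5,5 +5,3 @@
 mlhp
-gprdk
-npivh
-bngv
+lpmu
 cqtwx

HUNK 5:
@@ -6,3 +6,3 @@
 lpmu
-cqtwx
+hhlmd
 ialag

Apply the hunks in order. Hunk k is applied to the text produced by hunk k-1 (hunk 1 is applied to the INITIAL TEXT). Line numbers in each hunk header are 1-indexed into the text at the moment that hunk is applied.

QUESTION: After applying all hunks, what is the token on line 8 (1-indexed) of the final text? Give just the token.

Hunk 1: at line 1 remove [kqgu,nkiev] add [okp,wpi,mlhp] -> 10 lines: rxlv jxi okp wpi mlhp rsgnr ncf bngv cqtwx ialag
Hunk 2: at line 4 remove [rsgnr,ncf] add [pepy,fzrs,npivh] -> 11 lines: rxlv jxi okp wpi mlhp pepy fzrs npivh bngv cqtwx ialag
Hunk 3: at line 5 remove [pepy,fzrs] add [gprdk] -> 10 lines: rxlv jxi okp wpi mlhp gprdk npivh bngv cqtwx ialag
Hunk 4: at line 5 remove [gprdk,npivh,bngv] add [lpmu] -> 8 lines: rxlv jxi okp wpi mlhp lpmu cqtwx ialag
Hunk 5: at line 6 remove [cqtwx] add [hhlmd] -> 8 lines: rxlv jxi okp wpi mlhp lpmu hhlmd ialag
Final line 8: ialag

Answer: ialag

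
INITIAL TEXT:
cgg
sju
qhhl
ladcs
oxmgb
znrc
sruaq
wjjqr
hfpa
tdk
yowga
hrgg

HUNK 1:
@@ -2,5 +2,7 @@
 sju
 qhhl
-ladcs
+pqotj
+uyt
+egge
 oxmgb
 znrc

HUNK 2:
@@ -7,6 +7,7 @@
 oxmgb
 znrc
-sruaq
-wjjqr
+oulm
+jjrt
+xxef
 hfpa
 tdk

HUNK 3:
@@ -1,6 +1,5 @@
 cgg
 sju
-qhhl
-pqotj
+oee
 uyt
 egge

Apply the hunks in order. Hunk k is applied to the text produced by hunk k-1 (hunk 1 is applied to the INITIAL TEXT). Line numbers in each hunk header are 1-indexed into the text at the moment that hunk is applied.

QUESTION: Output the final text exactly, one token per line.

Hunk 1: at line 2 remove [ladcs] add [pqotj,uyt,egge] -> 14 lines: cgg sju qhhl pqotj uyt egge oxmgb znrc sruaq wjjqr hfpa tdk yowga hrgg
Hunk 2: at line 7 remove [sruaq,wjjqr] add [oulm,jjrt,xxef] -> 15 lines: cgg sju qhhl pqotj uyt egge oxmgb znrc oulm jjrt xxef hfpa tdk yowga hrgg
Hunk 3: at line 1 remove [qhhl,pqotj] add [oee] -> 14 lines: cgg sju oee uyt egge oxmgb znrc oulm jjrt xxef hfpa tdk yowga hrgg

Answer: cgg
sju
oee
uyt
egge
oxmgb
znrc
oulm
jjrt
xxef
hfpa
tdk
yowga
hrgg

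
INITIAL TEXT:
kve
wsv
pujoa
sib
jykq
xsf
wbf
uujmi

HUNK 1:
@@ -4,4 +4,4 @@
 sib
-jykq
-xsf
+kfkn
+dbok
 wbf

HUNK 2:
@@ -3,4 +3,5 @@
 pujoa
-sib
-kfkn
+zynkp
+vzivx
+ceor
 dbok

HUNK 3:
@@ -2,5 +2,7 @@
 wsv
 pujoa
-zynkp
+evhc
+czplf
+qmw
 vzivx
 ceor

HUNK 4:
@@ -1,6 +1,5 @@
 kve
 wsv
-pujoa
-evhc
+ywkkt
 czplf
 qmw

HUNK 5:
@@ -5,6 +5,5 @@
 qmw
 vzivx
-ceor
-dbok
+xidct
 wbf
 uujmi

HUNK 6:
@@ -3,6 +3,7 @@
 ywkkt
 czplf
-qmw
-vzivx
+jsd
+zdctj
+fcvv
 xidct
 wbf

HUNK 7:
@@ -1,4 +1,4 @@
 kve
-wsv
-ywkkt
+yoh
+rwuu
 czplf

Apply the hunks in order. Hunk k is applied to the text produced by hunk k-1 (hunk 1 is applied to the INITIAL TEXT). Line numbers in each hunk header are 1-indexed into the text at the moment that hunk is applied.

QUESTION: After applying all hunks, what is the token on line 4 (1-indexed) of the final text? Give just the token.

Hunk 1: at line 4 remove [jykq,xsf] add [kfkn,dbok] -> 8 lines: kve wsv pujoa sib kfkn dbok wbf uujmi
Hunk 2: at line 3 remove [sib,kfkn] add [zynkp,vzivx,ceor] -> 9 lines: kve wsv pujoa zynkp vzivx ceor dbok wbf uujmi
Hunk 3: at line 2 remove [zynkp] add [evhc,czplf,qmw] -> 11 lines: kve wsv pujoa evhc czplf qmw vzivx ceor dbok wbf uujmi
Hunk 4: at line 1 remove [pujoa,evhc] add [ywkkt] -> 10 lines: kve wsv ywkkt czplf qmw vzivx ceor dbok wbf uujmi
Hunk 5: at line 5 remove [ceor,dbok] add [xidct] -> 9 lines: kve wsv ywkkt czplf qmw vzivx xidct wbf uujmi
Hunk 6: at line 3 remove [qmw,vzivx] add [jsd,zdctj,fcvv] -> 10 lines: kve wsv ywkkt czplf jsd zdctj fcvv xidct wbf uujmi
Hunk 7: at line 1 remove [wsv,ywkkt] add [yoh,rwuu] -> 10 lines: kve yoh rwuu czplf jsd zdctj fcvv xidct wbf uujmi
Final line 4: czplf

Answer: czplf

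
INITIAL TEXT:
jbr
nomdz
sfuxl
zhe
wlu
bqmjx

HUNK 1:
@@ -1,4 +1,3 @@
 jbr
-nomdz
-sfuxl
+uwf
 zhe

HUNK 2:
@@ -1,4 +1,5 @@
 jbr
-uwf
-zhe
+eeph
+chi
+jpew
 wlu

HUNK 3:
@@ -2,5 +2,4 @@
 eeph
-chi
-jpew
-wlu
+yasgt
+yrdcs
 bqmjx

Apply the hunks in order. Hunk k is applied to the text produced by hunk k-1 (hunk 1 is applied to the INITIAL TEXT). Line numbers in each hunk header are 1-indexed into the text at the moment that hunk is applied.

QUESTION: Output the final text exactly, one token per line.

Hunk 1: at line 1 remove [nomdz,sfuxl] add [uwf] -> 5 lines: jbr uwf zhe wlu bqmjx
Hunk 2: at line 1 remove [uwf,zhe] add [eeph,chi,jpew] -> 6 lines: jbr eeph chi jpew wlu bqmjx
Hunk 3: at line 2 remove [chi,jpew,wlu] add [yasgt,yrdcs] -> 5 lines: jbr eeph yasgt yrdcs bqmjx

Answer: jbr
eeph
yasgt
yrdcs
bqmjx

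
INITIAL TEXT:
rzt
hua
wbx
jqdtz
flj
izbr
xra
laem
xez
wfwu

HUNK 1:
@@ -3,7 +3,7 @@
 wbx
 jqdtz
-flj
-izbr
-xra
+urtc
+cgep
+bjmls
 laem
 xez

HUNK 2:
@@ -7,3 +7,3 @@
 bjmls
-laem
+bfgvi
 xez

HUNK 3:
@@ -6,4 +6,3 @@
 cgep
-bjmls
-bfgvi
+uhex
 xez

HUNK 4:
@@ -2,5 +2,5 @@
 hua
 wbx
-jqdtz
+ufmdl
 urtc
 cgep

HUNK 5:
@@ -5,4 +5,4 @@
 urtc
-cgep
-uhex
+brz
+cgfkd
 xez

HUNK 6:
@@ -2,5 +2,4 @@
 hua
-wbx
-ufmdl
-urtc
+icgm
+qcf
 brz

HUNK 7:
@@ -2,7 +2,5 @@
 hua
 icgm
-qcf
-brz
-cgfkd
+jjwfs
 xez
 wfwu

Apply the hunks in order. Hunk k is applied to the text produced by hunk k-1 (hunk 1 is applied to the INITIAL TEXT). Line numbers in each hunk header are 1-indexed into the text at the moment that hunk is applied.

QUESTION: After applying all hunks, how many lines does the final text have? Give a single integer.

Answer: 6

Derivation:
Hunk 1: at line 3 remove [flj,izbr,xra] add [urtc,cgep,bjmls] -> 10 lines: rzt hua wbx jqdtz urtc cgep bjmls laem xez wfwu
Hunk 2: at line 7 remove [laem] add [bfgvi] -> 10 lines: rzt hua wbx jqdtz urtc cgep bjmls bfgvi xez wfwu
Hunk 3: at line 6 remove [bjmls,bfgvi] add [uhex] -> 9 lines: rzt hua wbx jqdtz urtc cgep uhex xez wfwu
Hunk 4: at line 2 remove [jqdtz] add [ufmdl] -> 9 lines: rzt hua wbx ufmdl urtc cgep uhex xez wfwu
Hunk 5: at line 5 remove [cgep,uhex] add [brz,cgfkd] -> 9 lines: rzt hua wbx ufmdl urtc brz cgfkd xez wfwu
Hunk 6: at line 2 remove [wbx,ufmdl,urtc] add [icgm,qcf] -> 8 lines: rzt hua icgm qcf brz cgfkd xez wfwu
Hunk 7: at line 2 remove [qcf,brz,cgfkd] add [jjwfs] -> 6 lines: rzt hua icgm jjwfs xez wfwu
Final line count: 6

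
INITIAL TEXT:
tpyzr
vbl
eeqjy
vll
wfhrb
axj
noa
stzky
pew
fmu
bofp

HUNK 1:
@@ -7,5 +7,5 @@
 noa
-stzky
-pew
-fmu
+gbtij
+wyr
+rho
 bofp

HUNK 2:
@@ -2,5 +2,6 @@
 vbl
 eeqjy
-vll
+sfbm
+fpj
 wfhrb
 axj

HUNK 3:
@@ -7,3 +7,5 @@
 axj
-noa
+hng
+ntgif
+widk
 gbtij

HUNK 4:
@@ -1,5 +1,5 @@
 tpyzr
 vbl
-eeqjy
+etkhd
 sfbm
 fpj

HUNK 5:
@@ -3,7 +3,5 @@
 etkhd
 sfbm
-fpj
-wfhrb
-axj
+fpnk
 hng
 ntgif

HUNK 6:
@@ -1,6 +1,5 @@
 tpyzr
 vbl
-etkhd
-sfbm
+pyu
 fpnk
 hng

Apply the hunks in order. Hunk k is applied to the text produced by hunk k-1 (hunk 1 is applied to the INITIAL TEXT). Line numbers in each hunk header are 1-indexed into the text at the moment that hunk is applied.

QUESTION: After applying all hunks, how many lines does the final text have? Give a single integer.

Answer: 11

Derivation:
Hunk 1: at line 7 remove [stzky,pew,fmu] add [gbtij,wyr,rho] -> 11 lines: tpyzr vbl eeqjy vll wfhrb axj noa gbtij wyr rho bofp
Hunk 2: at line 2 remove [vll] add [sfbm,fpj] -> 12 lines: tpyzr vbl eeqjy sfbm fpj wfhrb axj noa gbtij wyr rho bofp
Hunk 3: at line 7 remove [noa] add [hng,ntgif,widk] -> 14 lines: tpyzr vbl eeqjy sfbm fpj wfhrb axj hng ntgif widk gbtij wyr rho bofp
Hunk 4: at line 1 remove [eeqjy] add [etkhd] -> 14 lines: tpyzr vbl etkhd sfbm fpj wfhrb axj hng ntgif widk gbtij wyr rho bofp
Hunk 5: at line 3 remove [fpj,wfhrb,axj] add [fpnk] -> 12 lines: tpyzr vbl etkhd sfbm fpnk hng ntgif widk gbtij wyr rho bofp
Hunk 6: at line 1 remove [etkhd,sfbm] add [pyu] -> 11 lines: tpyzr vbl pyu fpnk hng ntgif widk gbtij wyr rho bofp
Final line count: 11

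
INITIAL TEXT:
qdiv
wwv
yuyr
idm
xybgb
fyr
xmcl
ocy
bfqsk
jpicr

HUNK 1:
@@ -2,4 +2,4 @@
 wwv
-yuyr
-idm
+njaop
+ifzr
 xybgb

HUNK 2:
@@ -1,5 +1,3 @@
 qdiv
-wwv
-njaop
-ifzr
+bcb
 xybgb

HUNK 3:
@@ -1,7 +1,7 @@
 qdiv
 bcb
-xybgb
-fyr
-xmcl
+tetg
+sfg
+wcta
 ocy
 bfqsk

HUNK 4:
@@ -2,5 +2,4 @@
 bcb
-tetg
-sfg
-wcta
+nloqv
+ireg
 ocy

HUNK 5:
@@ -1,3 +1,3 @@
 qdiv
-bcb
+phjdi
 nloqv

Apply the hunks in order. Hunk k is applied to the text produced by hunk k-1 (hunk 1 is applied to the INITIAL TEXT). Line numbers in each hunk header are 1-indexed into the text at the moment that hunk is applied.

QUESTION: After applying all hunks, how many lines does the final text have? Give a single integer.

Answer: 7

Derivation:
Hunk 1: at line 2 remove [yuyr,idm] add [njaop,ifzr] -> 10 lines: qdiv wwv njaop ifzr xybgb fyr xmcl ocy bfqsk jpicr
Hunk 2: at line 1 remove [wwv,njaop,ifzr] add [bcb] -> 8 lines: qdiv bcb xybgb fyr xmcl ocy bfqsk jpicr
Hunk 3: at line 1 remove [xybgb,fyr,xmcl] add [tetg,sfg,wcta] -> 8 lines: qdiv bcb tetg sfg wcta ocy bfqsk jpicr
Hunk 4: at line 2 remove [tetg,sfg,wcta] add [nloqv,ireg] -> 7 lines: qdiv bcb nloqv ireg ocy bfqsk jpicr
Hunk 5: at line 1 remove [bcb] add [phjdi] -> 7 lines: qdiv phjdi nloqv ireg ocy bfqsk jpicr
Final line count: 7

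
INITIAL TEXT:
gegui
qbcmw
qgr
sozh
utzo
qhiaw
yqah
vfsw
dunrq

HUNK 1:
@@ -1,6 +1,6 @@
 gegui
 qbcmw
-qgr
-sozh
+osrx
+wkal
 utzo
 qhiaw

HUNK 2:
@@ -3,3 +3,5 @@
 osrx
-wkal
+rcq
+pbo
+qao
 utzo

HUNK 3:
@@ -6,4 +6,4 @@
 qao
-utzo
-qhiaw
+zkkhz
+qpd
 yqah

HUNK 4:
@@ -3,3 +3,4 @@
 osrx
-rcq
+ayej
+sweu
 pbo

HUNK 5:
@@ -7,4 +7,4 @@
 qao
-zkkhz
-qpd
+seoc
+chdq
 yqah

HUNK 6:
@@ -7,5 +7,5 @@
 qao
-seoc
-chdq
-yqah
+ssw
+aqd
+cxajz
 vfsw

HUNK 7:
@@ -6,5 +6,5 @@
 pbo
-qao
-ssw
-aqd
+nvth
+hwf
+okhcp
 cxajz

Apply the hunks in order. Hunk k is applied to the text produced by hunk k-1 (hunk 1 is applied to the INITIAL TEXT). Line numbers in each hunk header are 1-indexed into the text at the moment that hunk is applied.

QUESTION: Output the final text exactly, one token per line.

Answer: gegui
qbcmw
osrx
ayej
sweu
pbo
nvth
hwf
okhcp
cxajz
vfsw
dunrq

Derivation:
Hunk 1: at line 1 remove [qgr,sozh] add [osrx,wkal] -> 9 lines: gegui qbcmw osrx wkal utzo qhiaw yqah vfsw dunrq
Hunk 2: at line 3 remove [wkal] add [rcq,pbo,qao] -> 11 lines: gegui qbcmw osrx rcq pbo qao utzo qhiaw yqah vfsw dunrq
Hunk 3: at line 6 remove [utzo,qhiaw] add [zkkhz,qpd] -> 11 lines: gegui qbcmw osrx rcq pbo qao zkkhz qpd yqah vfsw dunrq
Hunk 4: at line 3 remove [rcq] add [ayej,sweu] -> 12 lines: gegui qbcmw osrx ayej sweu pbo qao zkkhz qpd yqah vfsw dunrq
Hunk 5: at line 7 remove [zkkhz,qpd] add [seoc,chdq] -> 12 lines: gegui qbcmw osrx ayej sweu pbo qao seoc chdq yqah vfsw dunrq
Hunk 6: at line 7 remove [seoc,chdq,yqah] add [ssw,aqd,cxajz] -> 12 lines: gegui qbcmw osrx ayej sweu pbo qao ssw aqd cxajz vfsw dunrq
Hunk 7: at line 6 remove [qao,ssw,aqd] add [nvth,hwf,okhcp] -> 12 lines: gegui qbcmw osrx ayej sweu pbo nvth hwf okhcp cxajz vfsw dunrq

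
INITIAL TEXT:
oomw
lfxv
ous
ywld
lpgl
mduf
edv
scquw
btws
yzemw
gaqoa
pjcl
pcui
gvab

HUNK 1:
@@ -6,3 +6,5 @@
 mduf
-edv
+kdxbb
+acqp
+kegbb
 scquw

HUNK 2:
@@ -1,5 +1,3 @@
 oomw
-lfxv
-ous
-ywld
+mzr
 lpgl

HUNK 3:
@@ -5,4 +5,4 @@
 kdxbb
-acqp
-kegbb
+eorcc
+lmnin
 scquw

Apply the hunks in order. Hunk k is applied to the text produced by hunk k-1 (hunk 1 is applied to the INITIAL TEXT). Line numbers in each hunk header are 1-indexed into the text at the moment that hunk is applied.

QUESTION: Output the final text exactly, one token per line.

Hunk 1: at line 6 remove [edv] add [kdxbb,acqp,kegbb] -> 16 lines: oomw lfxv ous ywld lpgl mduf kdxbb acqp kegbb scquw btws yzemw gaqoa pjcl pcui gvab
Hunk 2: at line 1 remove [lfxv,ous,ywld] add [mzr] -> 14 lines: oomw mzr lpgl mduf kdxbb acqp kegbb scquw btws yzemw gaqoa pjcl pcui gvab
Hunk 3: at line 5 remove [acqp,kegbb] add [eorcc,lmnin] -> 14 lines: oomw mzr lpgl mduf kdxbb eorcc lmnin scquw btws yzemw gaqoa pjcl pcui gvab

Answer: oomw
mzr
lpgl
mduf
kdxbb
eorcc
lmnin
scquw
btws
yzemw
gaqoa
pjcl
pcui
gvab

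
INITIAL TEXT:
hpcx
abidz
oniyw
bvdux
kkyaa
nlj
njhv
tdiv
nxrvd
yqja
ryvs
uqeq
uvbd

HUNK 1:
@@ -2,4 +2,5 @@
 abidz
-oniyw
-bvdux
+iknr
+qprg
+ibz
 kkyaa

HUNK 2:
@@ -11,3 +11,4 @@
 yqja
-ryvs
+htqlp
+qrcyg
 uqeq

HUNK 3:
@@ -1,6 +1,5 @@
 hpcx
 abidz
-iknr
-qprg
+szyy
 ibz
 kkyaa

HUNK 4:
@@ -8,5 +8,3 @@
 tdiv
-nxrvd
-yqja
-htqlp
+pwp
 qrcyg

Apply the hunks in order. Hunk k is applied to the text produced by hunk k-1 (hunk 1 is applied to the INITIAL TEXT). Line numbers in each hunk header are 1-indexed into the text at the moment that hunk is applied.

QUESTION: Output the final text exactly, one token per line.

Answer: hpcx
abidz
szyy
ibz
kkyaa
nlj
njhv
tdiv
pwp
qrcyg
uqeq
uvbd

Derivation:
Hunk 1: at line 2 remove [oniyw,bvdux] add [iknr,qprg,ibz] -> 14 lines: hpcx abidz iknr qprg ibz kkyaa nlj njhv tdiv nxrvd yqja ryvs uqeq uvbd
Hunk 2: at line 11 remove [ryvs] add [htqlp,qrcyg] -> 15 lines: hpcx abidz iknr qprg ibz kkyaa nlj njhv tdiv nxrvd yqja htqlp qrcyg uqeq uvbd
Hunk 3: at line 1 remove [iknr,qprg] add [szyy] -> 14 lines: hpcx abidz szyy ibz kkyaa nlj njhv tdiv nxrvd yqja htqlp qrcyg uqeq uvbd
Hunk 4: at line 8 remove [nxrvd,yqja,htqlp] add [pwp] -> 12 lines: hpcx abidz szyy ibz kkyaa nlj njhv tdiv pwp qrcyg uqeq uvbd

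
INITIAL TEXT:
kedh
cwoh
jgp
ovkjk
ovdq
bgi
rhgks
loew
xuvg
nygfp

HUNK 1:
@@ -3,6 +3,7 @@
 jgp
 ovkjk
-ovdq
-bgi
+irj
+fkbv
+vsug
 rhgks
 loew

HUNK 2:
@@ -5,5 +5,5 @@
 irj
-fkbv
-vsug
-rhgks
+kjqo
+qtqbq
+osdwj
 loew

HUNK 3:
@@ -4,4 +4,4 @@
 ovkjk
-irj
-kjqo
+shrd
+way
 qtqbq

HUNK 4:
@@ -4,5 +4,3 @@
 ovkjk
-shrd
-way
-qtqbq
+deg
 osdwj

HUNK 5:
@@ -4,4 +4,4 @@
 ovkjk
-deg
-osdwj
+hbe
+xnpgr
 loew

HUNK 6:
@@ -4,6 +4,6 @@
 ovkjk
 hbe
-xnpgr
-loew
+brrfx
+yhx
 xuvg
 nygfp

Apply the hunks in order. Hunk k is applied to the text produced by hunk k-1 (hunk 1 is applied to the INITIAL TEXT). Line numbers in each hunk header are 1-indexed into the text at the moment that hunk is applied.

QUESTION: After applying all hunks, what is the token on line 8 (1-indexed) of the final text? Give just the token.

Hunk 1: at line 3 remove [ovdq,bgi] add [irj,fkbv,vsug] -> 11 lines: kedh cwoh jgp ovkjk irj fkbv vsug rhgks loew xuvg nygfp
Hunk 2: at line 5 remove [fkbv,vsug,rhgks] add [kjqo,qtqbq,osdwj] -> 11 lines: kedh cwoh jgp ovkjk irj kjqo qtqbq osdwj loew xuvg nygfp
Hunk 3: at line 4 remove [irj,kjqo] add [shrd,way] -> 11 lines: kedh cwoh jgp ovkjk shrd way qtqbq osdwj loew xuvg nygfp
Hunk 4: at line 4 remove [shrd,way,qtqbq] add [deg] -> 9 lines: kedh cwoh jgp ovkjk deg osdwj loew xuvg nygfp
Hunk 5: at line 4 remove [deg,osdwj] add [hbe,xnpgr] -> 9 lines: kedh cwoh jgp ovkjk hbe xnpgr loew xuvg nygfp
Hunk 6: at line 4 remove [xnpgr,loew] add [brrfx,yhx] -> 9 lines: kedh cwoh jgp ovkjk hbe brrfx yhx xuvg nygfp
Final line 8: xuvg

Answer: xuvg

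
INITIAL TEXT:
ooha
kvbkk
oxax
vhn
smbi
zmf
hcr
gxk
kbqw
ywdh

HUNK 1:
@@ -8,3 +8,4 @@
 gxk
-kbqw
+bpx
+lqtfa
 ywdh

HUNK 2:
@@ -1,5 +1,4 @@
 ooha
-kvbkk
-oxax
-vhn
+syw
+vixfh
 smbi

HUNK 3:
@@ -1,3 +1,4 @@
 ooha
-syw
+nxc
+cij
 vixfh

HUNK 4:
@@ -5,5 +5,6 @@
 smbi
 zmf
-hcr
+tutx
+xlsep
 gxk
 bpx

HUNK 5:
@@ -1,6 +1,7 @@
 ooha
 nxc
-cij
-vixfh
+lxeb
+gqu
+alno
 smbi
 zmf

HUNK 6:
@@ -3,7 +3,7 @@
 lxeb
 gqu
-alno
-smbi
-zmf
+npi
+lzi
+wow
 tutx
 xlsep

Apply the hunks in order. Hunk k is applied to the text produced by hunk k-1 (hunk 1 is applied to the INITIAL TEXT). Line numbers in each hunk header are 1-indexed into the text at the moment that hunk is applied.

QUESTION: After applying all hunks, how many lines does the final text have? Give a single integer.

Hunk 1: at line 8 remove [kbqw] add [bpx,lqtfa] -> 11 lines: ooha kvbkk oxax vhn smbi zmf hcr gxk bpx lqtfa ywdh
Hunk 2: at line 1 remove [kvbkk,oxax,vhn] add [syw,vixfh] -> 10 lines: ooha syw vixfh smbi zmf hcr gxk bpx lqtfa ywdh
Hunk 3: at line 1 remove [syw] add [nxc,cij] -> 11 lines: ooha nxc cij vixfh smbi zmf hcr gxk bpx lqtfa ywdh
Hunk 4: at line 5 remove [hcr] add [tutx,xlsep] -> 12 lines: ooha nxc cij vixfh smbi zmf tutx xlsep gxk bpx lqtfa ywdh
Hunk 5: at line 1 remove [cij,vixfh] add [lxeb,gqu,alno] -> 13 lines: ooha nxc lxeb gqu alno smbi zmf tutx xlsep gxk bpx lqtfa ywdh
Hunk 6: at line 3 remove [alno,smbi,zmf] add [npi,lzi,wow] -> 13 lines: ooha nxc lxeb gqu npi lzi wow tutx xlsep gxk bpx lqtfa ywdh
Final line count: 13

Answer: 13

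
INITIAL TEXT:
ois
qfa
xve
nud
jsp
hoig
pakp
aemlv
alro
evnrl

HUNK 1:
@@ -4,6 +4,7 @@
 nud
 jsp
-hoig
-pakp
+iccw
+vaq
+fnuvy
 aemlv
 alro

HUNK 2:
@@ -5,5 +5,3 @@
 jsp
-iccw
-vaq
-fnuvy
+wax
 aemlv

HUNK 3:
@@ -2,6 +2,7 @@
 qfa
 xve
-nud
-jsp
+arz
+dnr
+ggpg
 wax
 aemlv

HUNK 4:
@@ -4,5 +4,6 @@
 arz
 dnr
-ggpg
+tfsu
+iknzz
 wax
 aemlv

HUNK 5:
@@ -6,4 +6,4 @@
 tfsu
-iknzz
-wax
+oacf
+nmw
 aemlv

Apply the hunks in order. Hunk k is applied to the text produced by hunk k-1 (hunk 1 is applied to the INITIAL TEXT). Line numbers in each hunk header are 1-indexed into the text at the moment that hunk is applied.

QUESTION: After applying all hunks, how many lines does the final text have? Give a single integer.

Hunk 1: at line 4 remove [hoig,pakp] add [iccw,vaq,fnuvy] -> 11 lines: ois qfa xve nud jsp iccw vaq fnuvy aemlv alro evnrl
Hunk 2: at line 5 remove [iccw,vaq,fnuvy] add [wax] -> 9 lines: ois qfa xve nud jsp wax aemlv alro evnrl
Hunk 3: at line 2 remove [nud,jsp] add [arz,dnr,ggpg] -> 10 lines: ois qfa xve arz dnr ggpg wax aemlv alro evnrl
Hunk 4: at line 4 remove [ggpg] add [tfsu,iknzz] -> 11 lines: ois qfa xve arz dnr tfsu iknzz wax aemlv alro evnrl
Hunk 5: at line 6 remove [iknzz,wax] add [oacf,nmw] -> 11 lines: ois qfa xve arz dnr tfsu oacf nmw aemlv alro evnrl
Final line count: 11

Answer: 11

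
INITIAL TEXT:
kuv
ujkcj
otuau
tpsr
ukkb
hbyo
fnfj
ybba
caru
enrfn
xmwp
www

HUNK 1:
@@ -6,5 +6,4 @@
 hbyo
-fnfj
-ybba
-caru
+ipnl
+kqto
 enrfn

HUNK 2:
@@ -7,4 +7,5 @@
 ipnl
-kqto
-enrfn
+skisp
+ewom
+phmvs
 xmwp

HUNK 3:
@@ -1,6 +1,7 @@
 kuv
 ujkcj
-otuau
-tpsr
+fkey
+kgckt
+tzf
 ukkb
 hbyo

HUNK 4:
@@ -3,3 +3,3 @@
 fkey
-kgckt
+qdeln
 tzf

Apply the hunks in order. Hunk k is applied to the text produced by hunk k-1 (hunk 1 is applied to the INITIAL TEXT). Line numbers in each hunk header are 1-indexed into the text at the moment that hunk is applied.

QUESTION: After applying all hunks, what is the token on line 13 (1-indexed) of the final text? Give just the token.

Hunk 1: at line 6 remove [fnfj,ybba,caru] add [ipnl,kqto] -> 11 lines: kuv ujkcj otuau tpsr ukkb hbyo ipnl kqto enrfn xmwp www
Hunk 2: at line 7 remove [kqto,enrfn] add [skisp,ewom,phmvs] -> 12 lines: kuv ujkcj otuau tpsr ukkb hbyo ipnl skisp ewom phmvs xmwp www
Hunk 3: at line 1 remove [otuau,tpsr] add [fkey,kgckt,tzf] -> 13 lines: kuv ujkcj fkey kgckt tzf ukkb hbyo ipnl skisp ewom phmvs xmwp www
Hunk 4: at line 3 remove [kgckt] add [qdeln] -> 13 lines: kuv ujkcj fkey qdeln tzf ukkb hbyo ipnl skisp ewom phmvs xmwp www
Final line 13: www

Answer: www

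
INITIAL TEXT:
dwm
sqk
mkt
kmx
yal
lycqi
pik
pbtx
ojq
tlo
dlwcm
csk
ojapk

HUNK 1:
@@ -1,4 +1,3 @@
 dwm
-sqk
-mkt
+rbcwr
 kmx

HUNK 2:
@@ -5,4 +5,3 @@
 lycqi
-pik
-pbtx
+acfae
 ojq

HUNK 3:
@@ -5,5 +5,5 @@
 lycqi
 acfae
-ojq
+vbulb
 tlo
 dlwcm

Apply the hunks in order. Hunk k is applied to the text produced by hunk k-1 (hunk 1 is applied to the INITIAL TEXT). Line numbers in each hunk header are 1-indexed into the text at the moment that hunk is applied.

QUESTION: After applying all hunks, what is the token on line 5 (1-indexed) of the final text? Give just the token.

Answer: lycqi

Derivation:
Hunk 1: at line 1 remove [sqk,mkt] add [rbcwr] -> 12 lines: dwm rbcwr kmx yal lycqi pik pbtx ojq tlo dlwcm csk ojapk
Hunk 2: at line 5 remove [pik,pbtx] add [acfae] -> 11 lines: dwm rbcwr kmx yal lycqi acfae ojq tlo dlwcm csk ojapk
Hunk 3: at line 5 remove [ojq] add [vbulb] -> 11 lines: dwm rbcwr kmx yal lycqi acfae vbulb tlo dlwcm csk ojapk
Final line 5: lycqi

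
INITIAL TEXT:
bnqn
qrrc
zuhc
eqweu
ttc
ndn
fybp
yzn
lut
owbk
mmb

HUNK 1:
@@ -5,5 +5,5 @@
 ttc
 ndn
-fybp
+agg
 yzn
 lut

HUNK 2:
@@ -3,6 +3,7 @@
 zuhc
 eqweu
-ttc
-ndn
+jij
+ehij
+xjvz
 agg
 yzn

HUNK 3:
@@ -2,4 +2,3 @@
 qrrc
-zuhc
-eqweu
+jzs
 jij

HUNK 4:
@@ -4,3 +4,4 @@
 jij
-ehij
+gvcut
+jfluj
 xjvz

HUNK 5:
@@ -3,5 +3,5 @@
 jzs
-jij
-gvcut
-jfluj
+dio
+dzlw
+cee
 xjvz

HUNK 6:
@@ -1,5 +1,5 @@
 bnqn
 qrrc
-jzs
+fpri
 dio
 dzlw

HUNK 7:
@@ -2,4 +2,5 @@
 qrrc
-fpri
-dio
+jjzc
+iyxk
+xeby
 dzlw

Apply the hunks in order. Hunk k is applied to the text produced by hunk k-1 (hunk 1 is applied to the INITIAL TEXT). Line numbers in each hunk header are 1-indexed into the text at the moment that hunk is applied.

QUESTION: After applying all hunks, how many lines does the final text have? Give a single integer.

Hunk 1: at line 5 remove [fybp] add [agg] -> 11 lines: bnqn qrrc zuhc eqweu ttc ndn agg yzn lut owbk mmb
Hunk 2: at line 3 remove [ttc,ndn] add [jij,ehij,xjvz] -> 12 lines: bnqn qrrc zuhc eqweu jij ehij xjvz agg yzn lut owbk mmb
Hunk 3: at line 2 remove [zuhc,eqweu] add [jzs] -> 11 lines: bnqn qrrc jzs jij ehij xjvz agg yzn lut owbk mmb
Hunk 4: at line 4 remove [ehij] add [gvcut,jfluj] -> 12 lines: bnqn qrrc jzs jij gvcut jfluj xjvz agg yzn lut owbk mmb
Hunk 5: at line 3 remove [jij,gvcut,jfluj] add [dio,dzlw,cee] -> 12 lines: bnqn qrrc jzs dio dzlw cee xjvz agg yzn lut owbk mmb
Hunk 6: at line 1 remove [jzs] add [fpri] -> 12 lines: bnqn qrrc fpri dio dzlw cee xjvz agg yzn lut owbk mmb
Hunk 7: at line 2 remove [fpri,dio] add [jjzc,iyxk,xeby] -> 13 lines: bnqn qrrc jjzc iyxk xeby dzlw cee xjvz agg yzn lut owbk mmb
Final line count: 13

Answer: 13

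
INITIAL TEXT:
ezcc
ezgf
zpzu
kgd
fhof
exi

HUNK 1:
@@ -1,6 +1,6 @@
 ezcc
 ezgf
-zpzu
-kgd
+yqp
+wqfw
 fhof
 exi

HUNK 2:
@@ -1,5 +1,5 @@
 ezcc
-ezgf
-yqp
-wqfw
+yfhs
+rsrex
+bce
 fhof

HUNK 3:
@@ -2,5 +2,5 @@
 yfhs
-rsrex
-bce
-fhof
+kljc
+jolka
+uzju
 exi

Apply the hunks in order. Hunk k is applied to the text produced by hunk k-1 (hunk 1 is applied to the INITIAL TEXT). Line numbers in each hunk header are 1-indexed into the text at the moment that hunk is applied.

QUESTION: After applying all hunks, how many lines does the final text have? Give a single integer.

Hunk 1: at line 1 remove [zpzu,kgd] add [yqp,wqfw] -> 6 lines: ezcc ezgf yqp wqfw fhof exi
Hunk 2: at line 1 remove [ezgf,yqp,wqfw] add [yfhs,rsrex,bce] -> 6 lines: ezcc yfhs rsrex bce fhof exi
Hunk 3: at line 2 remove [rsrex,bce,fhof] add [kljc,jolka,uzju] -> 6 lines: ezcc yfhs kljc jolka uzju exi
Final line count: 6

Answer: 6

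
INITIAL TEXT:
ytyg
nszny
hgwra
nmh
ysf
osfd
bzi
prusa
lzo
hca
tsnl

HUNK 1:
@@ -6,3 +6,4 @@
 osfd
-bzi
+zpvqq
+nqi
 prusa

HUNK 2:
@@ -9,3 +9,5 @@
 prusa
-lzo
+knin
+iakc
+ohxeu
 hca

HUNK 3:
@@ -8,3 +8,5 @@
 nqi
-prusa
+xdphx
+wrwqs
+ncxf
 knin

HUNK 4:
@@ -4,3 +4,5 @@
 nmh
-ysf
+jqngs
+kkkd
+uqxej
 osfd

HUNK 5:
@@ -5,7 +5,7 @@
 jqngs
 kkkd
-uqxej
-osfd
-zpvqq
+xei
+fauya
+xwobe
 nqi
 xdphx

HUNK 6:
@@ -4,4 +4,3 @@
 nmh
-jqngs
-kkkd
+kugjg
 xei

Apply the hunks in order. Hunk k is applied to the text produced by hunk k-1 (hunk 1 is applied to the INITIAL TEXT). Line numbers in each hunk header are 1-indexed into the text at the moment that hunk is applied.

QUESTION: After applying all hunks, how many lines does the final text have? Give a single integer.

Hunk 1: at line 6 remove [bzi] add [zpvqq,nqi] -> 12 lines: ytyg nszny hgwra nmh ysf osfd zpvqq nqi prusa lzo hca tsnl
Hunk 2: at line 9 remove [lzo] add [knin,iakc,ohxeu] -> 14 lines: ytyg nszny hgwra nmh ysf osfd zpvqq nqi prusa knin iakc ohxeu hca tsnl
Hunk 3: at line 8 remove [prusa] add [xdphx,wrwqs,ncxf] -> 16 lines: ytyg nszny hgwra nmh ysf osfd zpvqq nqi xdphx wrwqs ncxf knin iakc ohxeu hca tsnl
Hunk 4: at line 4 remove [ysf] add [jqngs,kkkd,uqxej] -> 18 lines: ytyg nszny hgwra nmh jqngs kkkd uqxej osfd zpvqq nqi xdphx wrwqs ncxf knin iakc ohxeu hca tsnl
Hunk 5: at line 5 remove [uqxej,osfd,zpvqq] add [xei,fauya,xwobe] -> 18 lines: ytyg nszny hgwra nmh jqngs kkkd xei fauya xwobe nqi xdphx wrwqs ncxf knin iakc ohxeu hca tsnl
Hunk 6: at line 4 remove [jqngs,kkkd] add [kugjg] -> 17 lines: ytyg nszny hgwra nmh kugjg xei fauya xwobe nqi xdphx wrwqs ncxf knin iakc ohxeu hca tsnl
Final line count: 17

Answer: 17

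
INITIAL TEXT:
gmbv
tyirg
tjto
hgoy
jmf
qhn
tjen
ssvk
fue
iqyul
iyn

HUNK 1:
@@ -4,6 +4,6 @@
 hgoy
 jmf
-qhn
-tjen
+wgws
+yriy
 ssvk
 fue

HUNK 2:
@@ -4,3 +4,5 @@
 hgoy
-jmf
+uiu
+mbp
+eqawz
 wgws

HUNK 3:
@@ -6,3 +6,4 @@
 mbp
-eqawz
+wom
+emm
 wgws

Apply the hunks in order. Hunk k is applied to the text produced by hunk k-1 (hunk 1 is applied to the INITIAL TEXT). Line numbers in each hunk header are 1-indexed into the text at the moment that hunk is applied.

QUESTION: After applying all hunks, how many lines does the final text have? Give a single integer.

Answer: 14

Derivation:
Hunk 1: at line 4 remove [qhn,tjen] add [wgws,yriy] -> 11 lines: gmbv tyirg tjto hgoy jmf wgws yriy ssvk fue iqyul iyn
Hunk 2: at line 4 remove [jmf] add [uiu,mbp,eqawz] -> 13 lines: gmbv tyirg tjto hgoy uiu mbp eqawz wgws yriy ssvk fue iqyul iyn
Hunk 3: at line 6 remove [eqawz] add [wom,emm] -> 14 lines: gmbv tyirg tjto hgoy uiu mbp wom emm wgws yriy ssvk fue iqyul iyn
Final line count: 14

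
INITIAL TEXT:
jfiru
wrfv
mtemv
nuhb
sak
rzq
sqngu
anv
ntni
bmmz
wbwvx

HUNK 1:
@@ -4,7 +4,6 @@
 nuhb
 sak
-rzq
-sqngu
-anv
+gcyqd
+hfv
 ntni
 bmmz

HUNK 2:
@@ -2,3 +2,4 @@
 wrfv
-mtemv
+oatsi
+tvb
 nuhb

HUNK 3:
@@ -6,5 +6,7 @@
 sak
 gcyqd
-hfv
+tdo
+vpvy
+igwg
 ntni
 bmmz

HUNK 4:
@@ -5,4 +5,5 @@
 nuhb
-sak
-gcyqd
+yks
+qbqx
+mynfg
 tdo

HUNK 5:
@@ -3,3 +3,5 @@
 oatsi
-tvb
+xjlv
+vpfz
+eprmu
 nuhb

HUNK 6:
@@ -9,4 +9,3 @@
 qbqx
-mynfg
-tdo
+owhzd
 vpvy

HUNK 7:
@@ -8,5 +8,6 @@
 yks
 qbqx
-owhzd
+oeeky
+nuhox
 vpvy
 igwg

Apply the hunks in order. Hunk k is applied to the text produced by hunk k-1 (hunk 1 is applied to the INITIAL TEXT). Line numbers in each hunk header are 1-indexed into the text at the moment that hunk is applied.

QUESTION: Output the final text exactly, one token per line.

Answer: jfiru
wrfv
oatsi
xjlv
vpfz
eprmu
nuhb
yks
qbqx
oeeky
nuhox
vpvy
igwg
ntni
bmmz
wbwvx

Derivation:
Hunk 1: at line 4 remove [rzq,sqngu,anv] add [gcyqd,hfv] -> 10 lines: jfiru wrfv mtemv nuhb sak gcyqd hfv ntni bmmz wbwvx
Hunk 2: at line 2 remove [mtemv] add [oatsi,tvb] -> 11 lines: jfiru wrfv oatsi tvb nuhb sak gcyqd hfv ntni bmmz wbwvx
Hunk 3: at line 6 remove [hfv] add [tdo,vpvy,igwg] -> 13 lines: jfiru wrfv oatsi tvb nuhb sak gcyqd tdo vpvy igwg ntni bmmz wbwvx
Hunk 4: at line 5 remove [sak,gcyqd] add [yks,qbqx,mynfg] -> 14 lines: jfiru wrfv oatsi tvb nuhb yks qbqx mynfg tdo vpvy igwg ntni bmmz wbwvx
Hunk 5: at line 3 remove [tvb] add [xjlv,vpfz,eprmu] -> 16 lines: jfiru wrfv oatsi xjlv vpfz eprmu nuhb yks qbqx mynfg tdo vpvy igwg ntni bmmz wbwvx
Hunk 6: at line 9 remove [mynfg,tdo] add [owhzd] -> 15 lines: jfiru wrfv oatsi xjlv vpfz eprmu nuhb yks qbqx owhzd vpvy igwg ntni bmmz wbwvx
Hunk 7: at line 8 remove [owhzd] add [oeeky,nuhox] -> 16 lines: jfiru wrfv oatsi xjlv vpfz eprmu nuhb yks qbqx oeeky nuhox vpvy igwg ntni bmmz wbwvx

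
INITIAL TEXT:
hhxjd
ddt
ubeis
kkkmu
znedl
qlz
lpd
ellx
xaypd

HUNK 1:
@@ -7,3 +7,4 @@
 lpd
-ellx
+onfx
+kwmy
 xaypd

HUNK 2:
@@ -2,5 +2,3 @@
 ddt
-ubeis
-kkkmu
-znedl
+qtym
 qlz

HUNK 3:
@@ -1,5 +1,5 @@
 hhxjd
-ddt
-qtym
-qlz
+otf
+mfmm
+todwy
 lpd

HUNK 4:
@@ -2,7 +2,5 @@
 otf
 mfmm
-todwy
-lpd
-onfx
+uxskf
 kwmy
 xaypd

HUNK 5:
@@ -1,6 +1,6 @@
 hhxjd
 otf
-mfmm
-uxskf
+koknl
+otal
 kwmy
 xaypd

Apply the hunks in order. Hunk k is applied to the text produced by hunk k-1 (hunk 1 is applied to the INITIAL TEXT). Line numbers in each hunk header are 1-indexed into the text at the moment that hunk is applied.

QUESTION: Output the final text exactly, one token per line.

Hunk 1: at line 7 remove [ellx] add [onfx,kwmy] -> 10 lines: hhxjd ddt ubeis kkkmu znedl qlz lpd onfx kwmy xaypd
Hunk 2: at line 2 remove [ubeis,kkkmu,znedl] add [qtym] -> 8 lines: hhxjd ddt qtym qlz lpd onfx kwmy xaypd
Hunk 3: at line 1 remove [ddt,qtym,qlz] add [otf,mfmm,todwy] -> 8 lines: hhxjd otf mfmm todwy lpd onfx kwmy xaypd
Hunk 4: at line 2 remove [todwy,lpd,onfx] add [uxskf] -> 6 lines: hhxjd otf mfmm uxskf kwmy xaypd
Hunk 5: at line 1 remove [mfmm,uxskf] add [koknl,otal] -> 6 lines: hhxjd otf koknl otal kwmy xaypd

Answer: hhxjd
otf
koknl
otal
kwmy
xaypd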